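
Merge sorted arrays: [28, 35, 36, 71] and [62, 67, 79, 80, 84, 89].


Take 28 from A
Take 35 from A
Take 36 from A
Take 62 from B
Take 67 from B
Take 71 from A

Merged: [28, 35, 36, 62, 67, 71, 79, 80, 84, 89]


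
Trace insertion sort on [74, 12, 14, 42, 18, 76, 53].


Initial: [74, 12, 14, 42, 18, 76, 53]
Insert 12: [12, 74, 14, 42, 18, 76, 53]
Insert 14: [12, 14, 74, 42, 18, 76, 53]
Insert 42: [12, 14, 42, 74, 18, 76, 53]
Insert 18: [12, 14, 18, 42, 74, 76, 53]
Insert 76: [12, 14, 18, 42, 74, 76, 53]
Insert 53: [12, 14, 18, 42, 53, 74, 76]

Sorted: [12, 14, 18, 42, 53, 74, 76]


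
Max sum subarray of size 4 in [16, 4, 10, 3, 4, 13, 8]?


[0:4]: 33
[1:5]: 21
[2:6]: 30
[3:7]: 28

Max: 33 at [0:4]


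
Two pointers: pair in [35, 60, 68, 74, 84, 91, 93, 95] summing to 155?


lo=0(35)+hi=7(95)=130
lo=1(60)+hi=7(95)=155

Yes: 60+95=155


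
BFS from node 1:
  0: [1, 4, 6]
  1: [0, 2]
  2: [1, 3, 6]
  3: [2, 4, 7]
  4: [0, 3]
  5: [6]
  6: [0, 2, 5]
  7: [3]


Visit 1, enqueue [0, 2]
Visit 0, enqueue [4, 6]
Visit 2, enqueue [3]
Visit 4, enqueue []
Visit 6, enqueue [5]
Visit 3, enqueue [7]
Visit 5, enqueue []
Visit 7, enqueue []

BFS order: [1, 0, 2, 4, 6, 3, 5, 7]


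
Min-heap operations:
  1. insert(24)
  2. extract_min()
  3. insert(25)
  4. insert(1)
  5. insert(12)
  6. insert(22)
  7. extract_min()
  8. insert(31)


insert(24) -> [24]
extract_min()->24, []
insert(25) -> [25]
insert(1) -> [1, 25]
insert(12) -> [1, 25, 12]
insert(22) -> [1, 22, 12, 25]
extract_min()->1, [12, 22, 25]
insert(31) -> [12, 22, 25, 31]

Final heap: [12, 22, 25, 31]


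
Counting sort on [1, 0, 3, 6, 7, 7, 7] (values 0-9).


Input: [1, 0, 3, 6, 7, 7, 7]
Counts: [1, 1, 0, 1, 0, 0, 1, 3, 0, 0]

Sorted: [0, 1, 3, 6, 7, 7, 7]


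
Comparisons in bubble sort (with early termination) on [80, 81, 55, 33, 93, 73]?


Algorithm: bubble sort (with early termination)
Input: [80, 81, 55, 33, 93, 73]
Sorted: [33, 55, 73, 80, 81, 93]

14


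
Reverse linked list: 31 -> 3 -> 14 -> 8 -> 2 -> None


Step 1: curr=31, set curr.next=prev(None) | reversed so far: 31
Step 2: curr=3, set curr.next=prev(31) | reversed so far: 3 -> 31
Step 3: curr=14, set curr.next=prev(3) | reversed so far: 14 -> 3 -> 31
Step 4: curr=8, set curr.next=prev(14) | reversed so far: 8 -> 14 -> 3 -> 31
Step 5: curr=2, set curr.next=prev(8) | reversed so far: 2 -> 8 -> 14 -> 3 -> 31

2 -> 8 -> 14 -> 3 -> 31 -> None


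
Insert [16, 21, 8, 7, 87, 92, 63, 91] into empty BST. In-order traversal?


Insert 16: root
Insert 21: R from 16
Insert 8: L from 16
Insert 7: L from 16 -> L from 8
Insert 87: R from 16 -> R from 21
Insert 92: R from 16 -> R from 21 -> R from 87
Insert 63: R from 16 -> R from 21 -> L from 87
Insert 91: R from 16 -> R from 21 -> R from 87 -> L from 92

In-order: [7, 8, 16, 21, 63, 87, 91, 92]


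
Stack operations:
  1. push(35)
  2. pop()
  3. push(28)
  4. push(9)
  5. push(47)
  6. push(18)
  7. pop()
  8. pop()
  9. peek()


push(35) -> [35]
pop()->35, []
push(28) -> [28]
push(9) -> [28, 9]
push(47) -> [28, 9, 47]
push(18) -> [28, 9, 47, 18]
pop()->18, [28, 9, 47]
pop()->47, [28, 9]
peek()->9

Final stack: [28, 9]


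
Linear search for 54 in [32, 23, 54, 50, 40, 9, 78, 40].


i=0: 32!=54
i=1: 23!=54
i=2: 54==54 found!

Found at 2, 3 comps


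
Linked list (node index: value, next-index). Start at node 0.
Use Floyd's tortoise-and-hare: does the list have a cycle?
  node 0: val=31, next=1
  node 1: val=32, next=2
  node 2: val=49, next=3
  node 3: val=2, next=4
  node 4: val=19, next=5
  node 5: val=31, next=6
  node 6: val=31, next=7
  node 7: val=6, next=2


Floyd's tortoise (slow, +1) and hare (fast, +2):
  init: slow=0, fast=0
  step 1: slow=1, fast=2
  step 2: slow=2, fast=4
  step 3: slow=3, fast=6
  step 4: slow=4, fast=2
  step 5: slow=5, fast=4
  step 6: slow=6, fast=6
  slow == fast at node 6: cycle detected

Cycle: yes


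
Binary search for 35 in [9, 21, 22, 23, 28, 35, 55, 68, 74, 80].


Step 1: lo=0, hi=9, mid=4, val=28
Step 2: lo=5, hi=9, mid=7, val=68
Step 3: lo=5, hi=6, mid=5, val=35

Found at index 5


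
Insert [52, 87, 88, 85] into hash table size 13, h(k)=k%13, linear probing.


Insert 52: h=0 -> slot 0
Insert 87: h=9 -> slot 9
Insert 88: h=10 -> slot 10
Insert 85: h=7 -> slot 7

Table: [52, None, None, None, None, None, None, 85, None, 87, 88, None, None]


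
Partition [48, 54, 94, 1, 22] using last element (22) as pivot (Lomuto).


Pivot: 22
  1 <= 22: swap -> [1, 54, 94, 48, 22]
Place pivot at 1: [1, 22, 94, 48, 54]

Partitioned: [1, 22, 94, 48, 54]


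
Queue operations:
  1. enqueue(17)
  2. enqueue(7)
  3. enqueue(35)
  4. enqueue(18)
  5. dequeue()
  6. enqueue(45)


enqueue(17) -> [17]
enqueue(7) -> [17, 7]
enqueue(35) -> [17, 7, 35]
enqueue(18) -> [17, 7, 35, 18]
dequeue()->17, [7, 35, 18]
enqueue(45) -> [7, 35, 18, 45]

Final queue: [7, 35, 18, 45]


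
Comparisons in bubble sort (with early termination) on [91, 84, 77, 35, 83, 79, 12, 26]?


Algorithm: bubble sort (with early termination)
Input: [91, 84, 77, 35, 83, 79, 12, 26]
Sorted: [12, 26, 35, 77, 79, 83, 84, 91]

28


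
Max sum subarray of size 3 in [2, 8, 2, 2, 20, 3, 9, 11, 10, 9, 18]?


[0:3]: 12
[1:4]: 12
[2:5]: 24
[3:6]: 25
[4:7]: 32
[5:8]: 23
[6:9]: 30
[7:10]: 30
[8:11]: 37

Max: 37 at [8:11]


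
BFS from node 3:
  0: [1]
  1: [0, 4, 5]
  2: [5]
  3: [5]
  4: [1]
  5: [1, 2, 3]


Visit 3, enqueue [5]
Visit 5, enqueue [1, 2]
Visit 1, enqueue [0, 4]
Visit 2, enqueue []
Visit 0, enqueue []
Visit 4, enqueue []

BFS order: [3, 5, 1, 2, 0, 4]


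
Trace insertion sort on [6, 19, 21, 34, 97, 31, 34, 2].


Initial: [6, 19, 21, 34, 97, 31, 34, 2]
Insert 19: [6, 19, 21, 34, 97, 31, 34, 2]
Insert 21: [6, 19, 21, 34, 97, 31, 34, 2]
Insert 34: [6, 19, 21, 34, 97, 31, 34, 2]
Insert 97: [6, 19, 21, 34, 97, 31, 34, 2]
Insert 31: [6, 19, 21, 31, 34, 97, 34, 2]
Insert 34: [6, 19, 21, 31, 34, 34, 97, 2]
Insert 2: [2, 6, 19, 21, 31, 34, 34, 97]

Sorted: [2, 6, 19, 21, 31, 34, 34, 97]


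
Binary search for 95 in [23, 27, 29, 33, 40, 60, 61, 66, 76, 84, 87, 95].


Step 1: lo=0, hi=11, mid=5, val=60
Step 2: lo=6, hi=11, mid=8, val=76
Step 3: lo=9, hi=11, mid=10, val=87
Step 4: lo=11, hi=11, mid=11, val=95

Found at index 11


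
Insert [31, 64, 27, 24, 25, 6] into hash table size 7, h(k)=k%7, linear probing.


Insert 31: h=3 -> slot 3
Insert 64: h=1 -> slot 1
Insert 27: h=6 -> slot 6
Insert 24: h=3, 1 probes -> slot 4
Insert 25: h=4, 1 probes -> slot 5
Insert 6: h=6, 1 probes -> slot 0

Table: [6, 64, None, 31, 24, 25, 27]


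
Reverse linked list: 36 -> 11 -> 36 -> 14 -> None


Step 1: curr=36, set curr.next=prev(None) | reversed so far: 36
Step 2: curr=11, set curr.next=prev(36) | reversed so far: 11 -> 36
Step 3: curr=36, set curr.next=prev(11) | reversed so far: 36 -> 11 -> 36
Step 4: curr=14, set curr.next=prev(36) | reversed so far: 14 -> 36 -> 11 -> 36

14 -> 36 -> 11 -> 36 -> None


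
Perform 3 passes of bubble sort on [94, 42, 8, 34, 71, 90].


Initial: [94, 42, 8, 34, 71, 90]
Pass 1: [42, 8, 34, 71, 90, 94] (5 swaps)
Pass 2: [8, 34, 42, 71, 90, 94] (2 swaps)
Pass 3: [8, 34, 42, 71, 90, 94] (0 swaps)

After 3 passes: [8, 34, 42, 71, 90, 94]


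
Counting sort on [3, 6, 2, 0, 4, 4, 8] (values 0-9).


Input: [3, 6, 2, 0, 4, 4, 8]
Counts: [1, 0, 1, 1, 2, 0, 1, 0, 1, 0]

Sorted: [0, 2, 3, 4, 4, 6, 8]


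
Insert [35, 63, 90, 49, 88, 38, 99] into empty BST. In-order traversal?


Insert 35: root
Insert 63: R from 35
Insert 90: R from 35 -> R from 63
Insert 49: R from 35 -> L from 63
Insert 88: R from 35 -> R from 63 -> L from 90
Insert 38: R from 35 -> L from 63 -> L from 49
Insert 99: R from 35 -> R from 63 -> R from 90

In-order: [35, 38, 49, 63, 88, 90, 99]


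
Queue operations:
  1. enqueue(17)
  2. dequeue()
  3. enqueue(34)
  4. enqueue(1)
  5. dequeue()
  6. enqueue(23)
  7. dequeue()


enqueue(17) -> [17]
dequeue()->17, []
enqueue(34) -> [34]
enqueue(1) -> [34, 1]
dequeue()->34, [1]
enqueue(23) -> [1, 23]
dequeue()->1, [23]

Final queue: [23]


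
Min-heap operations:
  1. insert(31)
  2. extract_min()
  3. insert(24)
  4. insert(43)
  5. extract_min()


insert(31) -> [31]
extract_min()->31, []
insert(24) -> [24]
insert(43) -> [24, 43]
extract_min()->24, [43]

Final heap: [43]


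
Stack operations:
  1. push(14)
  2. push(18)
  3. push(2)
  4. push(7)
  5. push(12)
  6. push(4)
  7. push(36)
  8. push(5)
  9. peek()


push(14) -> [14]
push(18) -> [14, 18]
push(2) -> [14, 18, 2]
push(7) -> [14, 18, 2, 7]
push(12) -> [14, 18, 2, 7, 12]
push(4) -> [14, 18, 2, 7, 12, 4]
push(36) -> [14, 18, 2, 7, 12, 4, 36]
push(5) -> [14, 18, 2, 7, 12, 4, 36, 5]
peek()->5

Final stack: [14, 18, 2, 7, 12, 4, 36, 5]


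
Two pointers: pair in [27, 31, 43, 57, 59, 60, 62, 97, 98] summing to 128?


lo=0(27)+hi=8(98)=125
lo=1(31)+hi=8(98)=129
lo=1(31)+hi=7(97)=128

Yes: 31+97=128


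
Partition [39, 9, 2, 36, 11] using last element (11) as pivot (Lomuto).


Pivot: 11
  9 <= 11: swap -> [9, 39, 2, 36, 11]
  2 <= 11: swap -> [9, 2, 39, 36, 11]
Place pivot at 2: [9, 2, 11, 36, 39]

Partitioned: [9, 2, 11, 36, 39]


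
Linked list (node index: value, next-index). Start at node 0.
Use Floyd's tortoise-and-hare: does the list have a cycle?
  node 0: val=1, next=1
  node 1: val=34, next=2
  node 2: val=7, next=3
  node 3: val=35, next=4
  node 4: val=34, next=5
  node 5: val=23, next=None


Floyd's tortoise (slow, +1) and hare (fast, +2):
  init: slow=0, fast=0
  step 1: slow=1, fast=2
  step 2: slow=2, fast=4
  step 3: fast 4->5->None, no cycle

Cycle: no


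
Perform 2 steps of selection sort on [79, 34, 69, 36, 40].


Initial: [79, 34, 69, 36, 40]
Step 1: min=34 at 1
  Swap: [34, 79, 69, 36, 40]
Step 2: min=36 at 3
  Swap: [34, 36, 69, 79, 40]

After 2 steps: [34, 36, 69, 79, 40]


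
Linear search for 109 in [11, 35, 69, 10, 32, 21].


i=0: 11!=109
i=1: 35!=109
i=2: 69!=109
i=3: 10!=109
i=4: 32!=109
i=5: 21!=109

Not found, 6 comps


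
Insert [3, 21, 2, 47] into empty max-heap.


Insert 3: [3]
Insert 21: [21, 3]
Insert 2: [21, 3, 2]
Insert 47: [47, 21, 2, 3]

Final heap: [47, 21, 2, 3]


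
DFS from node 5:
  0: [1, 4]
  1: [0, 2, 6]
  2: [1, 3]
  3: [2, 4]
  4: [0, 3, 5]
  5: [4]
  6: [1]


Visit 5, push [4]
Visit 4, push [3, 0]
Visit 0, push [1]
Visit 1, push [6, 2]
Visit 2, push [3]
Visit 3, push []
Visit 6, push []

DFS order: [5, 4, 0, 1, 2, 3, 6]


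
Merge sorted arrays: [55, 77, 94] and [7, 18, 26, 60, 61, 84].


Take 7 from B
Take 18 from B
Take 26 from B
Take 55 from A
Take 60 from B
Take 61 from B
Take 77 from A
Take 84 from B

Merged: [7, 18, 26, 55, 60, 61, 77, 84, 94]


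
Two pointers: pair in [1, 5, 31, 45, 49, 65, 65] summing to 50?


lo=0(1)+hi=6(65)=66
lo=0(1)+hi=5(65)=66
lo=0(1)+hi=4(49)=50

Yes: 1+49=50


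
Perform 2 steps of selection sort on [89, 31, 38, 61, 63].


Initial: [89, 31, 38, 61, 63]
Step 1: min=31 at 1
  Swap: [31, 89, 38, 61, 63]
Step 2: min=38 at 2
  Swap: [31, 38, 89, 61, 63]

After 2 steps: [31, 38, 89, 61, 63]


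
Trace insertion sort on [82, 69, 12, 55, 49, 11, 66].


Initial: [82, 69, 12, 55, 49, 11, 66]
Insert 69: [69, 82, 12, 55, 49, 11, 66]
Insert 12: [12, 69, 82, 55, 49, 11, 66]
Insert 55: [12, 55, 69, 82, 49, 11, 66]
Insert 49: [12, 49, 55, 69, 82, 11, 66]
Insert 11: [11, 12, 49, 55, 69, 82, 66]
Insert 66: [11, 12, 49, 55, 66, 69, 82]

Sorted: [11, 12, 49, 55, 66, 69, 82]


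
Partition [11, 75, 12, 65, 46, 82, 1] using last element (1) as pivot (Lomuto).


Pivot: 1
Place pivot at 0: [1, 75, 12, 65, 46, 82, 11]

Partitioned: [1, 75, 12, 65, 46, 82, 11]


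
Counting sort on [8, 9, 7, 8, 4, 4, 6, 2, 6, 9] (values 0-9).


Input: [8, 9, 7, 8, 4, 4, 6, 2, 6, 9]
Counts: [0, 0, 1, 0, 2, 0, 2, 1, 2, 2]

Sorted: [2, 4, 4, 6, 6, 7, 8, 8, 9, 9]


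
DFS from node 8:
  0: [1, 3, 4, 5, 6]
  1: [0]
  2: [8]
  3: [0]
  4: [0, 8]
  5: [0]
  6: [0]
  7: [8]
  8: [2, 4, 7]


Visit 8, push [7, 4, 2]
Visit 2, push []
Visit 4, push [0]
Visit 0, push [6, 5, 3, 1]
Visit 1, push []
Visit 3, push []
Visit 5, push []
Visit 6, push []
Visit 7, push []

DFS order: [8, 2, 4, 0, 1, 3, 5, 6, 7]


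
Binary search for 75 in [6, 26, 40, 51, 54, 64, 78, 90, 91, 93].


Step 1: lo=0, hi=9, mid=4, val=54
Step 2: lo=5, hi=9, mid=7, val=90
Step 3: lo=5, hi=6, mid=5, val=64
Step 4: lo=6, hi=6, mid=6, val=78

Not found


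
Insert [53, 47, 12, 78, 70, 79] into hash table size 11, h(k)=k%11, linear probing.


Insert 53: h=9 -> slot 9
Insert 47: h=3 -> slot 3
Insert 12: h=1 -> slot 1
Insert 78: h=1, 1 probes -> slot 2
Insert 70: h=4 -> slot 4
Insert 79: h=2, 3 probes -> slot 5

Table: [None, 12, 78, 47, 70, 79, None, None, None, 53, None]


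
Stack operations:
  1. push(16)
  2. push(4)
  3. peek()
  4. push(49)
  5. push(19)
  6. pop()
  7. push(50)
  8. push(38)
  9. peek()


push(16) -> [16]
push(4) -> [16, 4]
peek()->4
push(49) -> [16, 4, 49]
push(19) -> [16, 4, 49, 19]
pop()->19, [16, 4, 49]
push(50) -> [16, 4, 49, 50]
push(38) -> [16, 4, 49, 50, 38]
peek()->38

Final stack: [16, 4, 49, 50, 38]


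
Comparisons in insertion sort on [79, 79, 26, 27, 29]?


Algorithm: insertion sort
Input: [79, 79, 26, 27, 29]
Sorted: [26, 27, 29, 79, 79]

9


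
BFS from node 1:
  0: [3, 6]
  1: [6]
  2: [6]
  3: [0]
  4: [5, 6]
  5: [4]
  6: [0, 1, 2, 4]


Visit 1, enqueue [6]
Visit 6, enqueue [0, 2, 4]
Visit 0, enqueue [3]
Visit 2, enqueue []
Visit 4, enqueue [5]
Visit 3, enqueue []
Visit 5, enqueue []

BFS order: [1, 6, 0, 2, 4, 3, 5]


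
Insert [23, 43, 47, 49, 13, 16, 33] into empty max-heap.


Insert 23: [23]
Insert 43: [43, 23]
Insert 47: [47, 23, 43]
Insert 49: [49, 47, 43, 23]
Insert 13: [49, 47, 43, 23, 13]
Insert 16: [49, 47, 43, 23, 13, 16]
Insert 33: [49, 47, 43, 23, 13, 16, 33]

Final heap: [49, 47, 43, 23, 13, 16, 33]


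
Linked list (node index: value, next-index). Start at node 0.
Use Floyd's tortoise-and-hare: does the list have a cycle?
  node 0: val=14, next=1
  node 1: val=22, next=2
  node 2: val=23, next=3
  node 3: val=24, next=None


Floyd's tortoise (slow, +1) and hare (fast, +2):
  init: slow=0, fast=0
  step 1: slow=1, fast=2
  step 2: fast 2->3->None, no cycle

Cycle: no


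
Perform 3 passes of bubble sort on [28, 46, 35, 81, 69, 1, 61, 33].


Initial: [28, 46, 35, 81, 69, 1, 61, 33]
Pass 1: [28, 35, 46, 69, 1, 61, 33, 81] (5 swaps)
Pass 2: [28, 35, 46, 1, 61, 33, 69, 81] (3 swaps)
Pass 3: [28, 35, 1, 46, 33, 61, 69, 81] (2 swaps)

After 3 passes: [28, 35, 1, 46, 33, 61, 69, 81]


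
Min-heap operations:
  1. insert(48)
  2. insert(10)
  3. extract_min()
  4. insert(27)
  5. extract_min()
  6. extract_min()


insert(48) -> [48]
insert(10) -> [10, 48]
extract_min()->10, [48]
insert(27) -> [27, 48]
extract_min()->27, [48]
extract_min()->48, []

Final heap: []


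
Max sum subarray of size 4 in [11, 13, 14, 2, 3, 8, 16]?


[0:4]: 40
[1:5]: 32
[2:6]: 27
[3:7]: 29

Max: 40 at [0:4]


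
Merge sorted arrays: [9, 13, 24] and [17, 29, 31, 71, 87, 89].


Take 9 from A
Take 13 from A
Take 17 from B
Take 24 from A

Merged: [9, 13, 17, 24, 29, 31, 71, 87, 89]


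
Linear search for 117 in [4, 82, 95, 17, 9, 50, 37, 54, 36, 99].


i=0: 4!=117
i=1: 82!=117
i=2: 95!=117
i=3: 17!=117
i=4: 9!=117
i=5: 50!=117
i=6: 37!=117
i=7: 54!=117
i=8: 36!=117
i=9: 99!=117

Not found, 10 comps


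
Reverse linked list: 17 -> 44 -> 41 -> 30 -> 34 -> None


Step 1: curr=17, set curr.next=prev(None) | reversed so far: 17
Step 2: curr=44, set curr.next=prev(17) | reversed so far: 44 -> 17
Step 3: curr=41, set curr.next=prev(44) | reversed so far: 41 -> 44 -> 17
Step 4: curr=30, set curr.next=prev(41) | reversed so far: 30 -> 41 -> 44 -> 17
Step 5: curr=34, set curr.next=prev(30) | reversed so far: 34 -> 30 -> 41 -> 44 -> 17

34 -> 30 -> 41 -> 44 -> 17 -> None


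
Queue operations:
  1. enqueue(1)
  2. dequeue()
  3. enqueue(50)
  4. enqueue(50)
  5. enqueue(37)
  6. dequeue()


enqueue(1) -> [1]
dequeue()->1, []
enqueue(50) -> [50]
enqueue(50) -> [50, 50]
enqueue(37) -> [50, 50, 37]
dequeue()->50, [50, 37]

Final queue: [50, 37]


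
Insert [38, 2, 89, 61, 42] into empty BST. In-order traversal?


Insert 38: root
Insert 2: L from 38
Insert 89: R from 38
Insert 61: R from 38 -> L from 89
Insert 42: R from 38 -> L from 89 -> L from 61

In-order: [2, 38, 42, 61, 89]


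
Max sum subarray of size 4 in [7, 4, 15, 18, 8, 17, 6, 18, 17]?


[0:4]: 44
[1:5]: 45
[2:6]: 58
[3:7]: 49
[4:8]: 49
[5:9]: 58

Max: 58 at [2:6]


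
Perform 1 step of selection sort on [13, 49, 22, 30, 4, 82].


Initial: [13, 49, 22, 30, 4, 82]
Step 1: min=4 at 4
  Swap: [4, 49, 22, 30, 13, 82]

After 1 step: [4, 49, 22, 30, 13, 82]


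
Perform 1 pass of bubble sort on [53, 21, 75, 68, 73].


Initial: [53, 21, 75, 68, 73]
Pass 1: [21, 53, 68, 73, 75] (3 swaps)

After 1 pass: [21, 53, 68, 73, 75]


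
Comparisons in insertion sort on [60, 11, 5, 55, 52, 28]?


Algorithm: insertion sort
Input: [60, 11, 5, 55, 52, 28]
Sorted: [5, 11, 28, 52, 55, 60]

12


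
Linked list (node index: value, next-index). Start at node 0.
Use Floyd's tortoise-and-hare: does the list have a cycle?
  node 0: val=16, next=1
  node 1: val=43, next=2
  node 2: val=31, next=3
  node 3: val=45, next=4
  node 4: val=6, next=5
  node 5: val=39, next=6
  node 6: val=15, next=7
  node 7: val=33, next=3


Floyd's tortoise (slow, +1) and hare (fast, +2):
  init: slow=0, fast=0
  step 1: slow=1, fast=2
  step 2: slow=2, fast=4
  step 3: slow=3, fast=6
  step 4: slow=4, fast=3
  step 5: slow=5, fast=5
  slow == fast at node 5: cycle detected

Cycle: yes


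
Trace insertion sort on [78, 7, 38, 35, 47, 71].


Initial: [78, 7, 38, 35, 47, 71]
Insert 7: [7, 78, 38, 35, 47, 71]
Insert 38: [7, 38, 78, 35, 47, 71]
Insert 35: [7, 35, 38, 78, 47, 71]
Insert 47: [7, 35, 38, 47, 78, 71]
Insert 71: [7, 35, 38, 47, 71, 78]

Sorted: [7, 35, 38, 47, 71, 78]


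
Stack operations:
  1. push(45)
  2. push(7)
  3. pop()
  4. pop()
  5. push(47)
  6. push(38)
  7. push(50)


push(45) -> [45]
push(7) -> [45, 7]
pop()->7, [45]
pop()->45, []
push(47) -> [47]
push(38) -> [47, 38]
push(50) -> [47, 38, 50]

Final stack: [47, 38, 50]


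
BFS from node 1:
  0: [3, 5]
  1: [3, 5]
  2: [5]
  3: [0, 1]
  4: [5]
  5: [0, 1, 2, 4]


Visit 1, enqueue [3, 5]
Visit 3, enqueue [0]
Visit 5, enqueue [2, 4]
Visit 0, enqueue []
Visit 2, enqueue []
Visit 4, enqueue []

BFS order: [1, 3, 5, 0, 2, 4]


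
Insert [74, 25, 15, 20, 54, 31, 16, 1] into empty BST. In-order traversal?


Insert 74: root
Insert 25: L from 74
Insert 15: L from 74 -> L from 25
Insert 20: L from 74 -> L from 25 -> R from 15
Insert 54: L from 74 -> R from 25
Insert 31: L from 74 -> R from 25 -> L from 54
Insert 16: L from 74 -> L from 25 -> R from 15 -> L from 20
Insert 1: L from 74 -> L from 25 -> L from 15

In-order: [1, 15, 16, 20, 25, 31, 54, 74]


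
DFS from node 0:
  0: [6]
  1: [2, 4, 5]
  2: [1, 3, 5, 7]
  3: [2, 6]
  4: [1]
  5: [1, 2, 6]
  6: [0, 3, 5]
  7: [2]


Visit 0, push [6]
Visit 6, push [5, 3]
Visit 3, push [2]
Visit 2, push [7, 5, 1]
Visit 1, push [5, 4]
Visit 4, push []
Visit 5, push []
Visit 7, push []

DFS order: [0, 6, 3, 2, 1, 4, 5, 7]


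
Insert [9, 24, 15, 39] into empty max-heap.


Insert 9: [9]
Insert 24: [24, 9]
Insert 15: [24, 9, 15]
Insert 39: [39, 24, 15, 9]

Final heap: [39, 24, 15, 9]


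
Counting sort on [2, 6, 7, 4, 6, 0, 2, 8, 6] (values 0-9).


Input: [2, 6, 7, 4, 6, 0, 2, 8, 6]
Counts: [1, 0, 2, 0, 1, 0, 3, 1, 1, 0]

Sorted: [0, 2, 2, 4, 6, 6, 6, 7, 8]


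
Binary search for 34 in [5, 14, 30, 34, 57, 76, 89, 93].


Step 1: lo=0, hi=7, mid=3, val=34

Found at index 3


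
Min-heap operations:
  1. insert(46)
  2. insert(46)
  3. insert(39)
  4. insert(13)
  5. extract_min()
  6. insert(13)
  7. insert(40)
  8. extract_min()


insert(46) -> [46]
insert(46) -> [46, 46]
insert(39) -> [39, 46, 46]
insert(13) -> [13, 39, 46, 46]
extract_min()->13, [39, 46, 46]
insert(13) -> [13, 39, 46, 46]
insert(40) -> [13, 39, 46, 46, 40]
extract_min()->13, [39, 40, 46, 46]

Final heap: [39, 40, 46, 46]


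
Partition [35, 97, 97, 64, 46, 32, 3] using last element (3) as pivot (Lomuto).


Pivot: 3
Place pivot at 0: [3, 97, 97, 64, 46, 32, 35]

Partitioned: [3, 97, 97, 64, 46, 32, 35]


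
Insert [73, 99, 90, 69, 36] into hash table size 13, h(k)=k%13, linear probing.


Insert 73: h=8 -> slot 8
Insert 99: h=8, 1 probes -> slot 9
Insert 90: h=12 -> slot 12
Insert 69: h=4 -> slot 4
Insert 36: h=10 -> slot 10

Table: [None, None, None, None, 69, None, None, None, 73, 99, 36, None, 90]


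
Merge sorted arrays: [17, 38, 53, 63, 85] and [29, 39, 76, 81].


Take 17 from A
Take 29 from B
Take 38 from A
Take 39 from B
Take 53 from A
Take 63 from A
Take 76 from B
Take 81 from B

Merged: [17, 29, 38, 39, 53, 63, 76, 81, 85]


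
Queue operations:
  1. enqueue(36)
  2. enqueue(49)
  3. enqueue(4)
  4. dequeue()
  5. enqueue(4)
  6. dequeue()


enqueue(36) -> [36]
enqueue(49) -> [36, 49]
enqueue(4) -> [36, 49, 4]
dequeue()->36, [49, 4]
enqueue(4) -> [49, 4, 4]
dequeue()->49, [4, 4]

Final queue: [4, 4]


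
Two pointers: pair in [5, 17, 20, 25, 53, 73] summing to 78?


lo=0(5)+hi=5(73)=78

Yes: 5+73=78


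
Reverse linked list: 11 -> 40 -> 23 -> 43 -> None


Step 1: curr=11, set curr.next=prev(None) | reversed so far: 11
Step 2: curr=40, set curr.next=prev(11) | reversed so far: 40 -> 11
Step 3: curr=23, set curr.next=prev(40) | reversed so far: 23 -> 40 -> 11
Step 4: curr=43, set curr.next=prev(23) | reversed so far: 43 -> 23 -> 40 -> 11

43 -> 23 -> 40 -> 11 -> None


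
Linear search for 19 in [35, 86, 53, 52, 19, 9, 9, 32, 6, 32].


i=0: 35!=19
i=1: 86!=19
i=2: 53!=19
i=3: 52!=19
i=4: 19==19 found!

Found at 4, 5 comps


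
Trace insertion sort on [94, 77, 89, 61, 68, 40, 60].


Initial: [94, 77, 89, 61, 68, 40, 60]
Insert 77: [77, 94, 89, 61, 68, 40, 60]
Insert 89: [77, 89, 94, 61, 68, 40, 60]
Insert 61: [61, 77, 89, 94, 68, 40, 60]
Insert 68: [61, 68, 77, 89, 94, 40, 60]
Insert 40: [40, 61, 68, 77, 89, 94, 60]
Insert 60: [40, 60, 61, 68, 77, 89, 94]

Sorted: [40, 60, 61, 68, 77, 89, 94]


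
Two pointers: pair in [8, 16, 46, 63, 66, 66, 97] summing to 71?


lo=0(8)+hi=6(97)=105
lo=0(8)+hi=5(66)=74
lo=0(8)+hi=4(66)=74
lo=0(8)+hi=3(63)=71

Yes: 8+63=71


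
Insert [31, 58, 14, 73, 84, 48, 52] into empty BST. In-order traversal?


Insert 31: root
Insert 58: R from 31
Insert 14: L from 31
Insert 73: R from 31 -> R from 58
Insert 84: R from 31 -> R from 58 -> R from 73
Insert 48: R from 31 -> L from 58
Insert 52: R from 31 -> L from 58 -> R from 48

In-order: [14, 31, 48, 52, 58, 73, 84]


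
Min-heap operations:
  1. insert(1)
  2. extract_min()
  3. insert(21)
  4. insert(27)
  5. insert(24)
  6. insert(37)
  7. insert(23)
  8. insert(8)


insert(1) -> [1]
extract_min()->1, []
insert(21) -> [21]
insert(27) -> [21, 27]
insert(24) -> [21, 27, 24]
insert(37) -> [21, 27, 24, 37]
insert(23) -> [21, 23, 24, 37, 27]
insert(8) -> [8, 23, 21, 37, 27, 24]

Final heap: [8, 23, 21, 37, 27, 24]


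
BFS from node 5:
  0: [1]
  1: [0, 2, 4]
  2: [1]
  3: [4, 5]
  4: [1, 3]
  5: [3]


Visit 5, enqueue [3]
Visit 3, enqueue [4]
Visit 4, enqueue [1]
Visit 1, enqueue [0, 2]
Visit 0, enqueue []
Visit 2, enqueue []

BFS order: [5, 3, 4, 1, 0, 2]


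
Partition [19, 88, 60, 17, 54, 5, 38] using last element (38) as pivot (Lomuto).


Pivot: 38
  19 <= 38: advance i (no swap)
  17 <= 38: swap -> [19, 17, 60, 88, 54, 5, 38]
  5 <= 38: swap -> [19, 17, 5, 88, 54, 60, 38]
Place pivot at 3: [19, 17, 5, 38, 54, 60, 88]

Partitioned: [19, 17, 5, 38, 54, 60, 88]


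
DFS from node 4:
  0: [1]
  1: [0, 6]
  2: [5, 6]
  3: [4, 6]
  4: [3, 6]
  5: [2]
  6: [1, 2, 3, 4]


Visit 4, push [6, 3]
Visit 3, push [6]
Visit 6, push [2, 1]
Visit 1, push [0]
Visit 0, push []
Visit 2, push [5]
Visit 5, push []

DFS order: [4, 3, 6, 1, 0, 2, 5]


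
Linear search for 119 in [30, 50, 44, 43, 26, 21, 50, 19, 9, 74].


i=0: 30!=119
i=1: 50!=119
i=2: 44!=119
i=3: 43!=119
i=4: 26!=119
i=5: 21!=119
i=6: 50!=119
i=7: 19!=119
i=8: 9!=119
i=9: 74!=119

Not found, 10 comps


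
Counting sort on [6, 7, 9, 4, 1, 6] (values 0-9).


Input: [6, 7, 9, 4, 1, 6]
Counts: [0, 1, 0, 0, 1, 0, 2, 1, 0, 1]

Sorted: [1, 4, 6, 6, 7, 9]


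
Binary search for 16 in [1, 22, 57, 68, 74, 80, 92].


Step 1: lo=0, hi=6, mid=3, val=68
Step 2: lo=0, hi=2, mid=1, val=22
Step 3: lo=0, hi=0, mid=0, val=1

Not found


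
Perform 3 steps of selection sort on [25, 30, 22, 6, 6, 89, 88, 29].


Initial: [25, 30, 22, 6, 6, 89, 88, 29]
Step 1: min=6 at 3
  Swap: [6, 30, 22, 25, 6, 89, 88, 29]
Step 2: min=6 at 4
  Swap: [6, 6, 22, 25, 30, 89, 88, 29]
Step 3: min=22 at 2
  Swap: [6, 6, 22, 25, 30, 89, 88, 29]

After 3 steps: [6, 6, 22, 25, 30, 89, 88, 29]


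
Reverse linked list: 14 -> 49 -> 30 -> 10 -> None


Step 1: curr=14, set curr.next=prev(None) | reversed so far: 14
Step 2: curr=49, set curr.next=prev(14) | reversed so far: 49 -> 14
Step 3: curr=30, set curr.next=prev(49) | reversed so far: 30 -> 49 -> 14
Step 4: curr=10, set curr.next=prev(30) | reversed so far: 10 -> 30 -> 49 -> 14

10 -> 30 -> 49 -> 14 -> None


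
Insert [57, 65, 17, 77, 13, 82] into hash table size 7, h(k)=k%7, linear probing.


Insert 57: h=1 -> slot 1
Insert 65: h=2 -> slot 2
Insert 17: h=3 -> slot 3
Insert 77: h=0 -> slot 0
Insert 13: h=6 -> slot 6
Insert 82: h=5 -> slot 5

Table: [77, 57, 65, 17, None, 82, 13]


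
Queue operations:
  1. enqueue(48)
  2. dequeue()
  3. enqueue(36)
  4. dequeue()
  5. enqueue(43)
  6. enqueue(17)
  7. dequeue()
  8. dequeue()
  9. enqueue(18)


enqueue(48) -> [48]
dequeue()->48, []
enqueue(36) -> [36]
dequeue()->36, []
enqueue(43) -> [43]
enqueue(17) -> [43, 17]
dequeue()->43, [17]
dequeue()->17, []
enqueue(18) -> [18]

Final queue: [18]


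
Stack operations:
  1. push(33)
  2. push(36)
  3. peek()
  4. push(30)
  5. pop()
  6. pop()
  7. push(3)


push(33) -> [33]
push(36) -> [33, 36]
peek()->36
push(30) -> [33, 36, 30]
pop()->30, [33, 36]
pop()->36, [33]
push(3) -> [33, 3]

Final stack: [33, 3]


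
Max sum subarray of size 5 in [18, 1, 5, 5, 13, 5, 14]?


[0:5]: 42
[1:6]: 29
[2:7]: 42

Max: 42 at [0:5]


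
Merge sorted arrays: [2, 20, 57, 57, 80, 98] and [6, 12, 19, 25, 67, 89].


Take 2 from A
Take 6 from B
Take 12 from B
Take 19 from B
Take 20 from A
Take 25 from B
Take 57 from A
Take 57 from A
Take 67 from B
Take 80 from A
Take 89 from B

Merged: [2, 6, 12, 19, 20, 25, 57, 57, 67, 80, 89, 98]


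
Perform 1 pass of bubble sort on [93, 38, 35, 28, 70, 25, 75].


Initial: [93, 38, 35, 28, 70, 25, 75]
Pass 1: [38, 35, 28, 70, 25, 75, 93] (6 swaps)

After 1 pass: [38, 35, 28, 70, 25, 75, 93]


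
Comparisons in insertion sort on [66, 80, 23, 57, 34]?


Algorithm: insertion sort
Input: [66, 80, 23, 57, 34]
Sorted: [23, 34, 57, 66, 80]

10


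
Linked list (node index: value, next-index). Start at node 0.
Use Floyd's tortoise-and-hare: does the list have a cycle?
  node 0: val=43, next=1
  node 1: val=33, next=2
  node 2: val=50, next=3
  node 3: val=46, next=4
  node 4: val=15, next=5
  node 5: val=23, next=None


Floyd's tortoise (slow, +1) and hare (fast, +2):
  init: slow=0, fast=0
  step 1: slow=1, fast=2
  step 2: slow=2, fast=4
  step 3: fast 4->5->None, no cycle

Cycle: no


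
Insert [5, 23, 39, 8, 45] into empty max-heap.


Insert 5: [5]
Insert 23: [23, 5]
Insert 39: [39, 5, 23]
Insert 8: [39, 8, 23, 5]
Insert 45: [45, 39, 23, 5, 8]

Final heap: [45, 39, 23, 5, 8]


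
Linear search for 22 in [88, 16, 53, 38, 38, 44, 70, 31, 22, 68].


i=0: 88!=22
i=1: 16!=22
i=2: 53!=22
i=3: 38!=22
i=4: 38!=22
i=5: 44!=22
i=6: 70!=22
i=7: 31!=22
i=8: 22==22 found!

Found at 8, 9 comps


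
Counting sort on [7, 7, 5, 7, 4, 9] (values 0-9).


Input: [7, 7, 5, 7, 4, 9]
Counts: [0, 0, 0, 0, 1, 1, 0, 3, 0, 1]

Sorted: [4, 5, 7, 7, 7, 9]


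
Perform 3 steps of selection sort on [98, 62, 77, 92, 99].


Initial: [98, 62, 77, 92, 99]
Step 1: min=62 at 1
  Swap: [62, 98, 77, 92, 99]
Step 2: min=77 at 2
  Swap: [62, 77, 98, 92, 99]
Step 3: min=92 at 3
  Swap: [62, 77, 92, 98, 99]

After 3 steps: [62, 77, 92, 98, 99]


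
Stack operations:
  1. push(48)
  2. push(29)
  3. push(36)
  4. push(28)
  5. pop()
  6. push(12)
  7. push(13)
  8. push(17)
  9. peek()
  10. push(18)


push(48) -> [48]
push(29) -> [48, 29]
push(36) -> [48, 29, 36]
push(28) -> [48, 29, 36, 28]
pop()->28, [48, 29, 36]
push(12) -> [48, 29, 36, 12]
push(13) -> [48, 29, 36, 12, 13]
push(17) -> [48, 29, 36, 12, 13, 17]
peek()->17
push(18) -> [48, 29, 36, 12, 13, 17, 18]

Final stack: [48, 29, 36, 12, 13, 17, 18]


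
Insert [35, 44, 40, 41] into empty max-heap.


Insert 35: [35]
Insert 44: [44, 35]
Insert 40: [44, 35, 40]
Insert 41: [44, 41, 40, 35]

Final heap: [44, 41, 40, 35]


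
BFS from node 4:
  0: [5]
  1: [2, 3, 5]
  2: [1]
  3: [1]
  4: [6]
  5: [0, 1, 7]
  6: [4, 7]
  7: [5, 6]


Visit 4, enqueue [6]
Visit 6, enqueue [7]
Visit 7, enqueue [5]
Visit 5, enqueue [0, 1]
Visit 0, enqueue []
Visit 1, enqueue [2, 3]
Visit 2, enqueue []
Visit 3, enqueue []

BFS order: [4, 6, 7, 5, 0, 1, 2, 3]


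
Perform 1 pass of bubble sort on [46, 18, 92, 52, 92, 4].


Initial: [46, 18, 92, 52, 92, 4]
Pass 1: [18, 46, 52, 92, 4, 92] (3 swaps)

After 1 pass: [18, 46, 52, 92, 4, 92]


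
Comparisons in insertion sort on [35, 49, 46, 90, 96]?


Algorithm: insertion sort
Input: [35, 49, 46, 90, 96]
Sorted: [35, 46, 49, 90, 96]

5


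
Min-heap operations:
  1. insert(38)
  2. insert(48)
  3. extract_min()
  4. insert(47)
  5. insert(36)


insert(38) -> [38]
insert(48) -> [38, 48]
extract_min()->38, [48]
insert(47) -> [47, 48]
insert(36) -> [36, 48, 47]

Final heap: [36, 48, 47]


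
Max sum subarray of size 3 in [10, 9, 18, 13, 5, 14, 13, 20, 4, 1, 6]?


[0:3]: 37
[1:4]: 40
[2:5]: 36
[3:6]: 32
[4:7]: 32
[5:8]: 47
[6:9]: 37
[7:10]: 25
[8:11]: 11

Max: 47 at [5:8]


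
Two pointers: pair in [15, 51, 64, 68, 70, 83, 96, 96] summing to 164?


lo=0(15)+hi=7(96)=111
lo=1(51)+hi=7(96)=147
lo=2(64)+hi=7(96)=160
lo=3(68)+hi=7(96)=164

Yes: 68+96=164


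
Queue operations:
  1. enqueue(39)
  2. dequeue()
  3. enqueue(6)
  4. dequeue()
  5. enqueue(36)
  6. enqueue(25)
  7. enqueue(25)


enqueue(39) -> [39]
dequeue()->39, []
enqueue(6) -> [6]
dequeue()->6, []
enqueue(36) -> [36]
enqueue(25) -> [36, 25]
enqueue(25) -> [36, 25, 25]

Final queue: [36, 25, 25]


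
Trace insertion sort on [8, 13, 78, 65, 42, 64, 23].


Initial: [8, 13, 78, 65, 42, 64, 23]
Insert 13: [8, 13, 78, 65, 42, 64, 23]
Insert 78: [8, 13, 78, 65, 42, 64, 23]
Insert 65: [8, 13, 65, 78, 42, 64, 23]
Insert 42: [8, 13, 42, 65, 78, 64, 23]
Insert 64: [8, 13, 42, 64, 65, 78, 23]
Insert 23: [8, 13, 23, 42, 64, 65, 78]

Sorted: [8, 13, 23, 42, 64, 65, 78]


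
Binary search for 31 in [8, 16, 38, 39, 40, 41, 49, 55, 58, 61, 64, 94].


Step 1: lo=0, hi=11, mid=5, val=41
Step 2: lo=0, hi=4, mid=2, val=38
Step 3: lo=0, hi=1, mid=0, val=8
Step 4: lo=1, hi=1, mid=1, val=16

Not found


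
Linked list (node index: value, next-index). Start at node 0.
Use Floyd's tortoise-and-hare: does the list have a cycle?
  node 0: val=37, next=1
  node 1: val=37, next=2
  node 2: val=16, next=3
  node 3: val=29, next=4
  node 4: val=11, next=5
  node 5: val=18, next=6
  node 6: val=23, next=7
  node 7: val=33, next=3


Floyd's tortoise (slow, +1) and hare (fast, +2):
  init: slow=0, fast=0
  step 1: slow=1, fast=2
  step 2: slow=2, fast=4
  step 3: slow=3, fast=6
  step 4: slow=4, fast=3
  step 5: slow=5, fast=5
  slow == fast at node 5: cycle detected

Cycle: yes


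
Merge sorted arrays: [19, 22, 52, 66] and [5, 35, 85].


Take 5 from B
Take 19 from A
Take 22 from A
Take 35 from B
Take 52 from A
Take 66 from A

Merged: [5, 19, 22, 35, 52, 66, 85]


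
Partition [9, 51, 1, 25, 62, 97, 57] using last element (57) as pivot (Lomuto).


Pivot: 57
  9 <= 57: advance i (no swap)
  51 <= 57: advance i (no swap)
  1 <= 57: advance i (no swap)
  25 <= 57: advance i (no swap)
Place pivot at 4: [9, 51, 1, 25, 57, 97, 62]

Partitioned: [9, 51, 1, 25, 57, 97, 62]


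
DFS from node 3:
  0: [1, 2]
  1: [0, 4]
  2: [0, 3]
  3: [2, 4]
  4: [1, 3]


Visit 3, push [4, 2]
Visit 2, push [0]
Visit 0, push [1]
Visit 1, push [4]
Visit 4, push []

DFS order: [3, 2, 0, 1, 4]


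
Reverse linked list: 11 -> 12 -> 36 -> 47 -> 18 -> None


Step 1: curr=11, set curr.next=prev(None) | reversed so far: 11
Step 2: curr=12, set curr.next=prev(11) | reversed so far: 12 -> 11
Step 3: curr=36, set curr.next=prev(12) | reversed so far: 36 -> 12 -> 11
Step 4: curr=47, set curr.next=prev(36) | reversed so far: 47 -> 36 -> 12 -> 11
Step 5: curr=18, set curr.next=prev(47) | reversed so far: 18 -> 47 -> 36 -> 12 -> 11

18 -> 47 -> 36 -> 12 -> 11 -> None


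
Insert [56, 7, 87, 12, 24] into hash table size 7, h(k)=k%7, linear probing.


Insert 56: h=0 -> slot 0
Insert 7: h=0, 1 probes -> slot 1
Insert 87: h=3 -> slot 3
Insert 12: h=5 -> slot 5
Insert 24: h=3, 1 probes -> slot 4

Table: [56, 7, None, 87, 24, 12, None]


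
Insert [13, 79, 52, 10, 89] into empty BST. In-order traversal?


Insert 13: root
Insert 79: R from 13
Insert 52: R from 13 -> L from 79
Insert 10: L from 13
Insert 89: R from 13 -> R from 79

In-order: [10, 13, 52, 79, 89]


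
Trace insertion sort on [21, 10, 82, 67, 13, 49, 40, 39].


Initial: [21, 10, 82, 67, 13, 49, 40, 39]
Insert 10: [10, 21, 82, 67, 13, 49, 40, 39]
Insert 82: [10, 21, 82, 67, 13, 49, 40, 39]
Insert 67: [10, 21, 67, 82, 13, 49, 40, 39]
Insert 13: [10, 13, 21, 67, 82, 49, 40, 39]
Insert 49: [10, 13, 21, 49, 67, 82, 40, 39]
Insert 40: [10, 13, 21, 40, 49, 67, 82, 39]
Insert 39: [10, 13, 21, 39, 40, 49, 67, 82]

Sorted: [10, 13, 21, 39, 40, 49, 67, 82]


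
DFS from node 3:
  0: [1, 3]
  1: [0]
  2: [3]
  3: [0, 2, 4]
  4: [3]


Visit 3, push [4, 2, 0]
Visit 0, push [1]
Visit 1, push []
Visit 2, push []
Visit 4, push []

DFS order: [3, 0, 1, 2, 4]


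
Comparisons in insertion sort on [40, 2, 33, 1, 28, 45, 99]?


Algorithm: insertion sort
Input: [40, 2, 33, 1, 28, 45, 99]
Sorted: [1, 2, 28, 33, 40, 45, 99]

11


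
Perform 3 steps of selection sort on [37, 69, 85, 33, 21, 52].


Initial: [37, 69, 85, 33, 21, 52]
Step 1: min=21 at 4
  Swap: [21, 69, 85, 33, 37, 52]
Step 2: min=33 at 3
  Swap: [21, 33, 85, 69, 37, 52]
Step 3: min=37 at 4
  Swap: [21, 33, 37, 69, 85, 52]

After 3 steps: [21, 33, 37, 69, 85, 52]


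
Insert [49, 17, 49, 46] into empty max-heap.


Insert 49: [49]
Insert 17: [49, 17]
Insert 49: [49, 17, 49]
Insert 46: [49, 46, 49, 17]

Final heap: [49, 46, 49, 17]


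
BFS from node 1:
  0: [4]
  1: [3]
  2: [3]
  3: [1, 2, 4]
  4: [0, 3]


Visit 1, enqueue [3]
Visit 3, enqueue [2, 4]
Visit 2, enqueue []
Visit 4, enqueue [0]
Visit 0, enqueue []

BFS order: [1, 3, 2, 4, 0]


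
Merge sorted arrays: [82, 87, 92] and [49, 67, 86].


Take 49 from B
Take 67 from B
Take 82 from A
Take 86 from B

Merged: [49, 67, 82, 86, 87, 92]


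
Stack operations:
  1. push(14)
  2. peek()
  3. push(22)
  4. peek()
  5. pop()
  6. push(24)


push(14) -> [14]
peek()->14
push(22) -> [14, 22]
peek()->22
pop()->22, [14]
push(24) -> [14, 24]

Final stack: [14, 24]


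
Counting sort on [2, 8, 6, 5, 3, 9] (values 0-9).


Input: [2, 8, 6, 5, 3, 9]
Counts: [0, 0, 1, 1, 0, 1, 1, 0, 1, 1]

Sorted: [2, 3, 5, 6, 8, 9]


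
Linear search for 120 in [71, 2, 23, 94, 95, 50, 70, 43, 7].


i=0: 71!=120
i=1: 2!=120
i=2: 23!=120
i=3: 94!=120
i=4: 95!=120
i=5: 50!=120
i=6: 70!=120
i=7: 43!=120
i=8: 7!=120

Not found, 9 comps


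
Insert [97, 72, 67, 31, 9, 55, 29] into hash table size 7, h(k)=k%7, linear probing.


Insert 97: h=6 -> slot 6
Insert 72: h=2 -> slot 2
Insert 67: h=4 -> slot 4
Insert 31: h=3 -> slot 3
Insert 9: h=2, 3 probes -> slot 5
Insert 55: h=6, 1 probes -> slot 0
Insert 29: h=1 -> slot 1

Table: [55, 29, 72, 31, 67, 9, 97]


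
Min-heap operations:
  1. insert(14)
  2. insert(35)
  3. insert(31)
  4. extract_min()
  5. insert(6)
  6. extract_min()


insert(14) -> [14]
insert(35) -> [14, 35]
insert(31) -> [14, 35, 31]
extract_min()->14, [31, 35]
insert(6) -> [6, 35, 31]
extract_min()->6, [31, 35]

Final heap: [31, 35]


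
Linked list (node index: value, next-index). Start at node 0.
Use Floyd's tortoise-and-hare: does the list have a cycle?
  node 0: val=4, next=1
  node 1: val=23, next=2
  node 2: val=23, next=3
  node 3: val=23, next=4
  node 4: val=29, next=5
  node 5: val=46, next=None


Floyd's tortoise (slow, +1) and hare (fast, +2):
  init: slow=0, fast=0
  step 1: slow=1, fast=2
  step 2: slow=2, fast=4
  step 3: fast 4->5->None, no cycle

Cycle: no


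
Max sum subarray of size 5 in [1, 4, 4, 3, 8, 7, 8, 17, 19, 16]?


[0:5]: 20
[1:6]: 26
[2:7]: 30
[3:8]: 43
[4:9]: 59
[5:10]: 67

Max: 67 at [5:10]


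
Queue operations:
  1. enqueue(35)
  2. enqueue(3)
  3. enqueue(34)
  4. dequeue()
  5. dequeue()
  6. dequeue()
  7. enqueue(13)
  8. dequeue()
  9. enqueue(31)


enqueue(35) -> [35]
enqueue(3) -> [35, 3]
enqueue(34) -> [35, 3, 34]
dequeue()->35, [3, 34]
dequeue()->3, [34]
dequeue()->34, []
enqueue(13) -> [13]
dequeue()->13, []
enqueue(31) -> [31]

Final queue: [31]


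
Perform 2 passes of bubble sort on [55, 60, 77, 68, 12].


Initial: [55, 60, 77, 68, 12]
Pass 1: [55, 60, 68, 12, 77] (2 swaps)
Pass 2: [55, 60, 12, 68, 77] (1 swaps)

After 2 passes: [55, 60, 12, 68, 77]


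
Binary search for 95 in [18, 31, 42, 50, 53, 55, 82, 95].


Step 1: lo=0, hi=7, mid=3, val=50
Step 2: lo=4, hi=7, mid=5, val=55
Step 3: lo=6, hi=7, mid=6, val=82
Step 4: lo=7, hi=7, mid=7, val=95

Found at index 7


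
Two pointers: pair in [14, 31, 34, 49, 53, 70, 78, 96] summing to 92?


lo=0(14)+hi=7(96)=110
lo=0(14)+hi=6(78)=92

Yes: 14+78=92


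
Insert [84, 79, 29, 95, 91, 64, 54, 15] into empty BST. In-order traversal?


Insert 84: root
Insert 79: L from 84
Insert 29: L from 84 -> L from 79
Insert 95: R from 84
Insert 91: R from 84 -> L from 95
Insert 64: L from 84 -> L from 79 -> R from 29
Insert 54: L from 84 -> L from 79 -> R from 29 -> L from 64
Insert 15: L from 84 -> L from 79 -> L from 29

In-order: [15, 29, 54, 64, 79, 84, 91, 95]


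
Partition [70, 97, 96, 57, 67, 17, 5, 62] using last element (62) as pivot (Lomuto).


Pivot: 62
  57 <= 62: swap -> [57, 97, 96, 70, 67, 17, 5, 62]
  17 <= 62: swap -> [57, 17, 96, 70, 67, 97, 5, 62]
  5 <= 62: swap -> [57, 17, 5, 70, 67, 97, 96, 62]
Place pivot at 3: [57, 17, 5, 62, 67, 97, 96, 70]

Partitioned: [57, 17, 5, 62, 67, 97, 96, 70]


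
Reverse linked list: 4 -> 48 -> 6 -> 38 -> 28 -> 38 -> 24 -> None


Step 1: curr=4, set curr.next=prev(None) | reversed so far: 4
Step 2: curr=48, set curr.next=prev(4) | reversed so far: 48 -> 4
Step 3: curr=6, set curr.next=prev(48) | reversed so far: 6 -> 48 -> 4
Step 4: curr=38, set curr.next=prev(6) | reversed so far: 38 -> 6 -> 48 -> 4
Step 5: curr=28, set curr.next=prev(38) | reversed so far: 28 -> 38 -> 6 -> 48 -> 4
Step 6: curr=38, set curr.next=prev(28) | reversed so far: 38 -> 28 -> 38 -> 6 -> 48 -> 4
Step 7: curr=24, set curr.next=prev(38) | reversed so far: 24 -> 38 -> 28 -> 38 -> 6 -> 48 -> 4

24 -> 38 -> 28 -> 38 -> 6 -> 48 -> 4 -> None


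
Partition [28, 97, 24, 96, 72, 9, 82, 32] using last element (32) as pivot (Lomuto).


Pivot: 32
  28 <= 32: advance i (no swap)
  24 <= 32: swap -> [28, 24, 97, 96, 72, 9, 82, 32]
  9 <= 32: swap -> [28, 24, 9, 96, 72, 97, 82, 32]
Place pivot at 3: [28, 24, 9, 32, 72, 97, 82, 96]

Partitioned: [28, 24, 9, 32, 72, 97, 82, 96]


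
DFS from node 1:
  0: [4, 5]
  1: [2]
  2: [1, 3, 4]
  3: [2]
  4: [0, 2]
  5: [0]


Visit 1, push [2]
Visit 2, push [4, 3]
Visit 3, push []
Visit 4, push [0]
Visit 0, push [5]
Visit 5, push []

DFS order: [1, 2, 3, 4, 0, 5]
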